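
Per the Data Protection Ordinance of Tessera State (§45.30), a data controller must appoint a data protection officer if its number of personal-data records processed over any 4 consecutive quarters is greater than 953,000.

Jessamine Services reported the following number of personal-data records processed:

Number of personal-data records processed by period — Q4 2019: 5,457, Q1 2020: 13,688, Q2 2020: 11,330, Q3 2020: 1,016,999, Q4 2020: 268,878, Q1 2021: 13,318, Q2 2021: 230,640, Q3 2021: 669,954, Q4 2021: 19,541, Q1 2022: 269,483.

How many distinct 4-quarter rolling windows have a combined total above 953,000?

6

Q4 2019–Q3 2020: 5,457 + 13,688 + 11,330 + 1,016,999 = 1,047,474 (over)
Q1 2020–Q4 2020: 13,688 + 11,330 + 1,016,999 + 268,878 = 1,310,895 (over)
Q2 2020–Q1 2021: 11,330 + 1,016,999 + 268,878 + 13,318 = 1,310,525 (over)
Q3 2020–Q2 2021: 1,016,999 + 268,878 + 13,318 + 230,640 = 1,529,835 (over)
Q4 2020–Q3 2021: 268,878 + 13,318 + 230,640 + 669,954 = 1,182,790 (over)
Q1 2021–Q4 2021: 13,318 + 230,640 + 669,954 + 19,541 = 933,453 (under)
Q2 2021–Q1 2022: 230,640 + 669,954 + 19,541 + 269,483 = 1,189,618 (over)
6 windows exceed the threshold.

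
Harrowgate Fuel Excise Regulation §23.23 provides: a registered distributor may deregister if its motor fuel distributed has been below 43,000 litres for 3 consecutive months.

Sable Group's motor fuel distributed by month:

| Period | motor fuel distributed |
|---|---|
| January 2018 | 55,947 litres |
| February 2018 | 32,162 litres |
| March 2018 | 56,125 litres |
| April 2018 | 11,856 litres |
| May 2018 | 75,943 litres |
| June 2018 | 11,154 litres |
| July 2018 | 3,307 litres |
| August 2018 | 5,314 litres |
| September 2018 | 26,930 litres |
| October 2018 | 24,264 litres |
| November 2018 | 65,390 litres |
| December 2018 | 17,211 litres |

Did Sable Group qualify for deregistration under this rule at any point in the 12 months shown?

Yes

Months below 43,000 litres: February 2018, April 2018, June 2018, July 2018, August 2018, September 2018, October 2018, December 2018.
Longest run of consecutive months below the threshold: 5.
5 ≥ 3, so Sable Group became eligible.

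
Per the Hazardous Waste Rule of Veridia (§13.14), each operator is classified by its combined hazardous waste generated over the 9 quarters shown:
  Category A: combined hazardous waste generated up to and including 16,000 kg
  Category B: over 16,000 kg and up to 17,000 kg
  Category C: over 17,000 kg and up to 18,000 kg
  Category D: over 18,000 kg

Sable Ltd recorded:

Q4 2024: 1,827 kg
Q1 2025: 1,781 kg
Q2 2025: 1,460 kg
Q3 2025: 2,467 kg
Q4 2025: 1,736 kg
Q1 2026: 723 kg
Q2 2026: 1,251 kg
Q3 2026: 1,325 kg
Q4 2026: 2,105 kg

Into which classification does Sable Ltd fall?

Combined hazardous waste generated: 1,827 kg + 1,781 kg + 1,460 kg + 2,467 kg + 1,736 kg + 723 kg + 1,251 kg + 1,325 kg + 2,105 kg = 14,675 kg.
14,675 kg ≤ 16,000 kg, so Category A applies.

Category A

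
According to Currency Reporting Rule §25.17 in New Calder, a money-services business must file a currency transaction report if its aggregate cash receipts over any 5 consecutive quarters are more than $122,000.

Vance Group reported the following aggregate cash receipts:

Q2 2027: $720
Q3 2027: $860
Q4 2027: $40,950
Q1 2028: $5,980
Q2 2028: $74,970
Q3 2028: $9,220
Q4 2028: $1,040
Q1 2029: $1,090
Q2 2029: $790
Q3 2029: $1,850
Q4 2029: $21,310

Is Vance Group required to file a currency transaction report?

Yes

Q2 2027–Q2 2028: $720 + $860 + $40,950 + $5,980 + $74,970 = $123,480 (over)
Q3 2027–Q3 2028: $860 + $40,950 + $5,980 + $74,970 + $9,220 = $131,980 (over)
Q4 2027–Q4 2028: $40,950 + $5,980 + $74,970 + $9,220 + $1,040 = $132,160 (over)
Q1 2028–Q1 2029: $5,980 + $74,970 + $9,220 + $1,040 + $1,090 = $92,300 (under)
Q2 2028–Q2 2029: $74,970 + $9,220 + $1,040 + $1,090 + $790 = $87,110 (under)
Q3 2028–Q3 2029: $9,220 + $1,040 + $1,090 + $790 + $1,850 = $13,990 (under)
Q4 2028–Q4 2029: $1,040 + $1,090 + $790 + $1,850 + $21,310 = $26,080 (under)
At least one window exceeds $122,000.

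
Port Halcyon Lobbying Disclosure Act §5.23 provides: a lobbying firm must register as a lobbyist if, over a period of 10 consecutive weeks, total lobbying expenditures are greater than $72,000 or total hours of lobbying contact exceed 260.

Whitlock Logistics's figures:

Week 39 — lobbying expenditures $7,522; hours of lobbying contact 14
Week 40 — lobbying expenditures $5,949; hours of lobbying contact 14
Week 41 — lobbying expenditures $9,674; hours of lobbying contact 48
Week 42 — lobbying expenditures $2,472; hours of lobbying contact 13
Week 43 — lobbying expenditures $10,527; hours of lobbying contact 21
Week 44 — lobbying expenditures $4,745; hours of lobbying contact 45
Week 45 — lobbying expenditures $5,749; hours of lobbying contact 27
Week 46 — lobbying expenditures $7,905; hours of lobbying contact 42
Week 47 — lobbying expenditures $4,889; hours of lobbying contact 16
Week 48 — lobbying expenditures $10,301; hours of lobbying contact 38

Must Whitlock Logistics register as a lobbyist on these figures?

Total lobbying expenditures: $7,522 + $5,949 + $9,674 + $2,472 + $10,527 + $4,745 + $5,749 + $7,905 + $4,889 + $10,301 = $69,733 (≤ $72,000).
Total hours of lobbying contact: 14 + 14 + 48 + 13 + 21 + 45 + 27 + 42 + 16 + 38 = 278 (> 260).
The test is 'or': at least one threshold is exceeded.

Yes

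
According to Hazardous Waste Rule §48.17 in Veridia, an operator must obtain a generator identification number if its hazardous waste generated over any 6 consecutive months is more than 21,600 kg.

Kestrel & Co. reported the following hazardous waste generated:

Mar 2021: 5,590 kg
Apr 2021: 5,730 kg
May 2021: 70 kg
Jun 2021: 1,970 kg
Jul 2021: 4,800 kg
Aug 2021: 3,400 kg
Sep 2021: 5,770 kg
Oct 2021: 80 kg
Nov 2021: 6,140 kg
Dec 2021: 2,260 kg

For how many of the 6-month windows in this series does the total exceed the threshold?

3

Mar 2021–Aug 2021: 5,590 kg + 5,730 kg + 70 kg + 1,970 kg + 4,800 kg + 3,400 kg = 21,560 kg (under)
Apr 2021–Sep 2021: 5,730 kg + 70 kg + 1,970 kg + 4,800 kg + 3,400 kg + 5,770 kg = 21,740 kg (over)
May 2021–Oct 2021: 70 kg + 1,970 kg + 4,800 kg + 3,400 kg + 5,770 kg + 80 kg = 16,090 kg (under)
Jun 2021–Nov 2021: 1,970 kg + 4,800 kg + 3,400 kg + 5,770 kg + 80 kg + 6,140 kg = 22,160 kg (over)
Jul 2021–Dec 2021: 4,800 kg + 3,400 kg + 5,770 kg + 80 kg + 6,140 kg + 2,260 kg = 22,450 kg (over)
3 windows exceed the threshold.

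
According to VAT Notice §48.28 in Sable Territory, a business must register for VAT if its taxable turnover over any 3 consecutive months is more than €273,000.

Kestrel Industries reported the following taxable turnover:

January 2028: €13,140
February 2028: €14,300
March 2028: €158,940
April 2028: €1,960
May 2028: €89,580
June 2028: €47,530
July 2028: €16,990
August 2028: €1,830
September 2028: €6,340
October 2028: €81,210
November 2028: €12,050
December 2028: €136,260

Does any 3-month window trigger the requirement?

No

January 2028–March 2028: €13,140 + €14,300 + €158,940 = €186,380 (under)
February 2028–April 2028: €14,300 + €158,940 + €1,960 = €175,200 (under)
March 2028–May 2028: €158,940 + €1,960 + €89,580 = €250,480 (under)
April 2028–June 2028: €1,960 + €89,580 + €47,530 = €139,070 (under)
May 2028–July 2028: €89,580 + €47,530 + €16,990 = €154,100 (under)
June 2028–August 2028: €47,530 + €16,990 + €1,830 = €66,350 (under)
July 2028–September 2028: €16,990 + €1,830 + €6,340 = €25,160 (under)
August 2028–October 2028: €1,830 + €6,340 + €81,210 = €89,380 (under)
September 2028–November 2028: €6,340 + €81,210 + €12,050 = €99,600 (under)
October 2028–December 2028: €81,210 + €12,050 + €136,260 = €229,520 (under)
No window exceeds €273,000.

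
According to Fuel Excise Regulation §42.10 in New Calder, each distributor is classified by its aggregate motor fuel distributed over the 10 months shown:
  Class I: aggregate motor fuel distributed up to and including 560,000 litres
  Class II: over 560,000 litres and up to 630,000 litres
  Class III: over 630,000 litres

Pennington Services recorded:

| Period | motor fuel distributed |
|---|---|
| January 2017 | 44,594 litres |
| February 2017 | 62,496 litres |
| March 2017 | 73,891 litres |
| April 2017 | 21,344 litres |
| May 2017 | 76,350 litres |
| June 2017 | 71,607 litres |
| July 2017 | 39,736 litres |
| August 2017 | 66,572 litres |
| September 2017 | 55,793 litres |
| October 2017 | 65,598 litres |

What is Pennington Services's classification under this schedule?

Aggregate motor fuel distributed: 44,594 litres + 62,496 litres + 73,891 litres + 21,344 litres + 76,350 litres + 71,607 litres + 39,736 litres + 66,572 litres + 55,793 litres + 65,598 litres = 577,981 litres.
560,000 litres < 577,981 litres ≤ 630,000 litres, so Class II applies.

Class II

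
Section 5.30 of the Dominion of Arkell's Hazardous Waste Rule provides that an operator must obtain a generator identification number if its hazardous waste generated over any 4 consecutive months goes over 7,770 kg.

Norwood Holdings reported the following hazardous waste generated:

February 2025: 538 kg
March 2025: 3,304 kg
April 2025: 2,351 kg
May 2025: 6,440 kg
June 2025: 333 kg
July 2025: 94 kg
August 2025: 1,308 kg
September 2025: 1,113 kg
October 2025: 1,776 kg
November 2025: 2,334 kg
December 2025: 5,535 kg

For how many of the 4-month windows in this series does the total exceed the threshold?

February 2025–May 2025: 538 kg + 3,304 kg + 2,351 kg + 6,440 kg = 12,633 kg (over)
March 2025–June 2025: 3,304 kg + 2,351 kg + 6,440 kg + 333 kg = 12,428 kg (over)
April 2025–July 2025: 2,351 kg + 6,440 kg + 333 kg + 94 kg = 9,218 kg (over)
May 2025–August 2025: 6,440 kg + 333 kg + 94 kg + 1,308 kg = 8,175 kg (over)
June 2025–September 2025: 333 kg + 94 kg + 1,308 kg + 1,113 kg = 2,848 kg (under)
July 2025–October 2025: 94 kg + 1,308 kg + 1,113 kg + 1,776 kg = 4,291 kg (under)
August 2025–November 2025: 1,308 kg + 1,113 kg + 1,776 kg + 2,334 kg = 6,531 kg (under)
September 2025–December 2025: 1,113 kg + 1,776 kg + 2,334 kg + 5,535 kg = 10,758 kg (over)
5 windows exceed the threshold.

5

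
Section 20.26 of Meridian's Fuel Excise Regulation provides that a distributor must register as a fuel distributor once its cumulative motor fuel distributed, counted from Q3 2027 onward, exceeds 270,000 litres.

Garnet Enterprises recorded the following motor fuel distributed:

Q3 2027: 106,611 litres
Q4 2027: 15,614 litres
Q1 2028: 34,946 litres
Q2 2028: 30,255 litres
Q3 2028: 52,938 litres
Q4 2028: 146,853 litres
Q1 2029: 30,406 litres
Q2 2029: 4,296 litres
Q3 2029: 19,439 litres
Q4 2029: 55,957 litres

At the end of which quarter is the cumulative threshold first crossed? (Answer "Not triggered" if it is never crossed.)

Through Q3 2027: 106,611 litres
Through Q4 2027: 122,225 litres
Through Q1 2028: 157,171 litres
Through Q2 2028: 187,426 litres
Through Q3 2028: 240,364 litres
Through Q4 2028: 387,217 litres ← exceeds threshold

Q4 2028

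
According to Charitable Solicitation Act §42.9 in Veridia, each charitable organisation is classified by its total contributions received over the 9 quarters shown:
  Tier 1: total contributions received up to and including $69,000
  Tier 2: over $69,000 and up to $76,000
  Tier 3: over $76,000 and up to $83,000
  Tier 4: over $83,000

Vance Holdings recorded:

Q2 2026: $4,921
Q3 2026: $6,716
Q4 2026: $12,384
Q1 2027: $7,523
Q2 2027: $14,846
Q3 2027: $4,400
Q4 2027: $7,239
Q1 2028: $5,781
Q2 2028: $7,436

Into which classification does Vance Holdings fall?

Tier 2

Total contributions received: $4,921 + $6,716 + $12,384 + $7,523 + $14,846 + $4,400 + $7,239 + $5,781 + $7,436 = $71,246.
$69,000 < $71,246 ≤ $76,000, so Tier 2 applies.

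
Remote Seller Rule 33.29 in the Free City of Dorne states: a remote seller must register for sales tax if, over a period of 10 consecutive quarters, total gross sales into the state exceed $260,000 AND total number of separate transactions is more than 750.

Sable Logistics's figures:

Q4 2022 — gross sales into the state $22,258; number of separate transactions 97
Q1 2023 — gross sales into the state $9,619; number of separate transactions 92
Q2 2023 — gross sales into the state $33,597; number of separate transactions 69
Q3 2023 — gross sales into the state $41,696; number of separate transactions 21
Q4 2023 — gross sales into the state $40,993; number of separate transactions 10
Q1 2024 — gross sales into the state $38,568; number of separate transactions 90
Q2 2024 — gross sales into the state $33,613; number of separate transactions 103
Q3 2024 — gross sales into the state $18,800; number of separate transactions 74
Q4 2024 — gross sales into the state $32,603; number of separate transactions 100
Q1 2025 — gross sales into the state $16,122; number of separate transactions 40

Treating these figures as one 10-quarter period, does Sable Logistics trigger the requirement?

Total gross sales into the state: $22,258 + $9,619 + $33,597 + $41,696 + $40,993 + $38,568 + $33,613 + $18,800 + $32,603 + $16,122 = $287,869 (> $260,000).
Total number of separate transactions: 97 + 92 + 69 + 21 + 10 + 90 + 103 + 74 + 100 + 40 = 696 (≤ 750).
The test is 'and': the rule requires both, and at least one is not exceeded.

No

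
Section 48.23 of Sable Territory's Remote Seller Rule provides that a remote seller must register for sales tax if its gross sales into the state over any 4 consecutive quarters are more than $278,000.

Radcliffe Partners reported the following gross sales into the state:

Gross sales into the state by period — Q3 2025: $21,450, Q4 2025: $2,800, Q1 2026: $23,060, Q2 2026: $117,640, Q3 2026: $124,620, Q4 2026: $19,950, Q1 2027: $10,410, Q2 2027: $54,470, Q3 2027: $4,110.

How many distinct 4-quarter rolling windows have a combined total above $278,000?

Q3 2025–Q2 2026: $21,450 + $2,800 + $23,060 + $117,640 = $164,950 (under)
Q4 2025–Q3 2026: $2,800 + $23,060 + $117,640 + $124,620 = $268,120 (under)
Q1 2026–Q4 2026: $23,060 + $117,640 + $124,620 + $19,950 = $285,270 (over)
Q2 2026–Q1 2027: $117,640 + $124,620 + $19,950 + $10,410 = $272,620 (under)
Q3 2026–Q2 2027: $124,620 + $19,950 + $10,410 + $54,470 = $209,450 (under)
Q4 2026–Q3 2027: $19,950 + $10,410 + $54,470 + $4,110 = $88,940 (under)
1 window exceeds the threshold.

1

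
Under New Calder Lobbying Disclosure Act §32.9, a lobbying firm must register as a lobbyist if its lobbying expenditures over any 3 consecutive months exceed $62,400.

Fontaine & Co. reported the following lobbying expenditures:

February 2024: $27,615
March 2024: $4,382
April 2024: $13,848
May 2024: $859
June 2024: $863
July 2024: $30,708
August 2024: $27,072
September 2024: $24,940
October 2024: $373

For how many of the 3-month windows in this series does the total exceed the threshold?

February 2024–April 2024: $27,615 + $4,382 + $13,848 = $45,845 (under)
March 2024–May 2024: $4,382 + $13,848 + $859 = $19,089 (under)
April 2024–June 2024: $13,848 + $859 + $863 = $15,570 (under)
May 2024–July 2024: $859 + $863 + $30,708 = $32,430 (under)
June 2024–August 2024: $863 + $30,708 + $27,072 = $58,643 (under)
July 2024–September 2024: $30,708 + $27,072 + $24,940 = $82,720 (over)
August 2024–October 2024: $27,072 + $24,940 + $373 = $52,385 (under)
1 window exceeds the threshold.

1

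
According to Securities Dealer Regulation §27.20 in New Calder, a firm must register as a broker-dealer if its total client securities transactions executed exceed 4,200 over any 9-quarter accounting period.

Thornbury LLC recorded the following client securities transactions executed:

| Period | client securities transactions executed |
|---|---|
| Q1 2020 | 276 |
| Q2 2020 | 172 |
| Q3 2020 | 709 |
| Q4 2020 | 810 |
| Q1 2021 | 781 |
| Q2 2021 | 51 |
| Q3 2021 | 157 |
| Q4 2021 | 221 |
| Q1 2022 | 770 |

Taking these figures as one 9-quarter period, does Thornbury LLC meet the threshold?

Total client securities transactions executed: 276 + 172 + 709 + 810 + 781 + 51 + 157 + 221 + 770 = 3,947.
3,947 ≤ 4,200, so the threshold is not exceeded.

No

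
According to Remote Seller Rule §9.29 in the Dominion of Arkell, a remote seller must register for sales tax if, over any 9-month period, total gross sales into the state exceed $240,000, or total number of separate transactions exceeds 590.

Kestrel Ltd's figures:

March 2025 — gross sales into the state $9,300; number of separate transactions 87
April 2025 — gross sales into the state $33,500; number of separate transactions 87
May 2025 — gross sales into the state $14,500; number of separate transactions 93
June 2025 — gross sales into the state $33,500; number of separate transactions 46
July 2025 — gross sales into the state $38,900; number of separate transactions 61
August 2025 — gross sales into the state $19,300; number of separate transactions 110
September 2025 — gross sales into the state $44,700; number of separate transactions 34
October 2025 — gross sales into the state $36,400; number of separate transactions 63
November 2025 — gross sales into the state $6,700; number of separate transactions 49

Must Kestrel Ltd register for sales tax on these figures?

Total gross sales into the state: $9,300 + $33,500 + $14,500 + $33,500 + $38,900 + $19,300 + $44,700 + $36,400 + $6,700 = $236,800 (≤ $240,000).
Total number of separate transactions: 87 + 87 + 93 + 46 + 61 + 110 + 34 + 63 + 49 = 630 (> 590).
The test is 'or': at least one threshold is exceeded.

Yes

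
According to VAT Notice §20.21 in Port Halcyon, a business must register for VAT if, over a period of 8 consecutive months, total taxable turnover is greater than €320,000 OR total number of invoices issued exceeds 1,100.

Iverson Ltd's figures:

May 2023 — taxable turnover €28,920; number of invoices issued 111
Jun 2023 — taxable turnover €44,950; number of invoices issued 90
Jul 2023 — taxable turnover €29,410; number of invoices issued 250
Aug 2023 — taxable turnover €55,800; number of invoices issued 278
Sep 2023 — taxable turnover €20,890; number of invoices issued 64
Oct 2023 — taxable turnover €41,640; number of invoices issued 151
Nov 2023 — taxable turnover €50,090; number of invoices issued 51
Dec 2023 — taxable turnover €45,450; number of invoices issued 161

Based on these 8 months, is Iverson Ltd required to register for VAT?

Yes

Total taxable turnover: €28,920 + €44,950 + €29,410 + €55,800 + €20,890 + €41,640 + €50,090 + €45,450 = €317,150 (≤ €320,000).
Total number of invoices issued: 111 + 90 + 250 + 278 + 64 + 151 + 51 + 161 = 1,156 (> 1,100).
The test is 'or': at least one threshold is exceeded.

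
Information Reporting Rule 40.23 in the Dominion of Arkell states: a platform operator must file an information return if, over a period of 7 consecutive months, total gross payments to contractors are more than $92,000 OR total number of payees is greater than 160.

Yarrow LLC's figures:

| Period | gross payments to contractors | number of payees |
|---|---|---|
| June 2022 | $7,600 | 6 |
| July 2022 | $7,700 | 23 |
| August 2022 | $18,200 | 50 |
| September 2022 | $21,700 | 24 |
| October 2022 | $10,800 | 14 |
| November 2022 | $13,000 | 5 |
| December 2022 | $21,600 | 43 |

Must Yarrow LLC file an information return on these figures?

Total gross payments to contractors: $7,600 + $7,700 + $18,200 + $21,700 + $10,800 + $13,000 + $21,600 = $100,600 (> $92,000).
Total number of payees: 6 + 23 + 50 + 24 + 14 + 5 + 43 = 165 (> 160).
The test is 'or': at least one threshold is exceeded.

Yes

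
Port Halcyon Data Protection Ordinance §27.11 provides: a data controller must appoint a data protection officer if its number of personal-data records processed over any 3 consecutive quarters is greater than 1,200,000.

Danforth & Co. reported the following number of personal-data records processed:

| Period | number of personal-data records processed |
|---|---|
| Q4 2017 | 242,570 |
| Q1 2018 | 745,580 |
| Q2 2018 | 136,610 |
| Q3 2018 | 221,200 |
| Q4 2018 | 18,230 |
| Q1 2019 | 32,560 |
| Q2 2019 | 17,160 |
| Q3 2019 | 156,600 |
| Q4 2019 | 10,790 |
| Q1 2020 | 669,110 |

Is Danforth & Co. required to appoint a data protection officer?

Q4 2017–Q2 2018: 242,570 + 745,580 + 136,610 = 1,124,760 (under)
Q1 2018–Q3 2018: 745,580 + 136,610 + 221,200 = 1,103,390 (under)
Q2 2018–Q4 2018: 136,610 + 221,200 + 18,230 = 376,040 (under)
Q3 2018–Q1 2019: 221,200 + 18,230 + 32,560 = 271,990 (under)
Q4 2018–Q2 2019: 18,230 + 32,560 + 17,160 = 67,950 (under)
Q1 2019–Q3 2019: 32,560 + 17,160 + 156,600 = 206,320 (under)
Q2 2019–Q4 2019: 17,160 + 156,600 + 10,790 = 184,550 (under)
Q3 2019–Q1 2020: 156,600 + 10,790 + 669,110 = 836,500 (under)
No window exceeds 1,200,000.

No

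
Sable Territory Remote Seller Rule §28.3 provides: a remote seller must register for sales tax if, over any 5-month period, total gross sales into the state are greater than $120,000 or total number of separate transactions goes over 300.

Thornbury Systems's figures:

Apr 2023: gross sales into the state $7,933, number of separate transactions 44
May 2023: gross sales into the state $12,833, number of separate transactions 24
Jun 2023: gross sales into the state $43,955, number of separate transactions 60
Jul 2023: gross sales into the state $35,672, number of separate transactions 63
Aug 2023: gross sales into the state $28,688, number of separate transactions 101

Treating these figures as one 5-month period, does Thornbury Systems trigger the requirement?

Yes

Total gross sales into the state: $7,933 + $12,833 + $43,955 + $35,672 + $28,688 = $129,081 (> $120,000).
Total number of separate transactions: 44 + 24 + 60 + 63 + 101 = 292 (≤ 300).
The test is 'or': at least one threshold is exceeded.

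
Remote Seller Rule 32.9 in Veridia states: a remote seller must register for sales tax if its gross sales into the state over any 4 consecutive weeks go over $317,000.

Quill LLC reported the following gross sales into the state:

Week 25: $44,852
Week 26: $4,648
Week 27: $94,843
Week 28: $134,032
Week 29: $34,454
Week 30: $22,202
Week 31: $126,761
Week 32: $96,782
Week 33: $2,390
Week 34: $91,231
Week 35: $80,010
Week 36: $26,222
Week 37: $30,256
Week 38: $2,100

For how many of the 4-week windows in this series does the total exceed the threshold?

2

Week 25–Week 28: $44,852 + $4,648 + $94,843 + $134,032 = $278,375 (under)
Week 26–Week 29: $4,648 + $94,843 + $134,032 + $34,454 = $267,977 (under)
Week 27–Week 30: $94,843 + $134,032 + $34,454 + $22,202 = $285,531 (under)
Week 28–Week 31: $134,032 + $34,454 + $22,202 + $126,761 = $317,449 (over)
Week 29–Week 32: $34,454 + $22,202 + $126,761 + $96,782 = $280,199 (under)
Week 30–Week 33: $22,202 + $126,761 + $96,782 + $2,390 = $248,135 (under)
Week 31–Week 34: $126,761 + $96,782 + $2,390 + $91,231 = $317,164 (over)
Week 32–Week 35: $96,782 + $2,390 + $91,231 + $80,010 = $270,413 (under)
Week 33–Week 36: $2,390 + $91,231 + $80,010 + $26,222 = $199,853 (under)
Week 34–Week 37: $91,231 + $80,010 + $26,222 + $30,256 = $227,719 (under)
Week 35–Week 38: $80,010 + $26,222 + $30,256 + $2,100 = $138,588 (under)
2 windows exceed the threshold.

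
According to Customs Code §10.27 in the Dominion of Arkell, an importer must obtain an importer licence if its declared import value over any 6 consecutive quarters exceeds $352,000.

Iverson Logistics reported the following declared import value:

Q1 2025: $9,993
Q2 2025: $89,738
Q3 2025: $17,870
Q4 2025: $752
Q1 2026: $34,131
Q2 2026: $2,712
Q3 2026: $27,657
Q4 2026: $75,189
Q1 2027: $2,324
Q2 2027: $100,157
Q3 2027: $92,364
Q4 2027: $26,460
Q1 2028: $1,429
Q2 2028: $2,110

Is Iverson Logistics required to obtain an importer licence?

Q1 2025–Q2 2026: $9,993 + $89,738 + $17,870 + $752 + $34,131 + $2,712 = $155,196 (under)
Q2 2025–Q3 2026: $89,738 + $17,870 + $752 + $34,131 + $2,712 + $27,657 = $172,860 (under)
Q3 2025–Q4 2026: $17,870 + $752 + $34,131 + $2,712 + $27,657 + $75,189 = $158,311 (under)
Q4 2025–Q1 2027: $752 + $34,131 + $2,712 + $27,657 + $75,189 + $2,324 = $142,765 (under)
Q1 2026–Q2 2027: $34,131 + $2,712 + $27,657 + $75,189 + $2,324 + $100,157 = $242,170 (under)
Q2 2026–Q3 2027: $2,712 + $27,657 + $75,189 + $2,324 + $100,157 + $92,364 = $300,403 (under)
Q3 2026–Q4 2027: $27,657 + $75,189 + $2,324 + $100,157 + $92,364 + $26,460 = $324,151 (under)
Q4 2026–Q1 2028: $75,189 + $2,324 + $100,157 + $92,364 + $26,460 + $1,429 = $297,923 (under)
Q1 2027–Q2 2028: $2,324 + $100,157 + $92,364 + $26,460 + $1,429 + $2,110 = $224,844 (under)
No window exceeds $352,000.

No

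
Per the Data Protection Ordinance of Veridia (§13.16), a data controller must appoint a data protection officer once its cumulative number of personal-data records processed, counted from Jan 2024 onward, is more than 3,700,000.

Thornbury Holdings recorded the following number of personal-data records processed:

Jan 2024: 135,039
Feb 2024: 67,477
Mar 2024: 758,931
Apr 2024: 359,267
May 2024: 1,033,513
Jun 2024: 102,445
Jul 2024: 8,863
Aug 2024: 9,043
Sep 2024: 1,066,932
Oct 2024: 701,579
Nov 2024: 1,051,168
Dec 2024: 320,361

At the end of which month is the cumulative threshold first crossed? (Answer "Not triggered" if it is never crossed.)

Through Jan 2024: 135,039
Through Feb 2024: 202,516
Through Mar 2024: 961,447
Through Apr 2024: 1,320,714
Through May 2024: 2,354,227
Through Jun 2024: 2,456,672
Through Jul 2024: 2,465,535
Through Aug 2024: 2,474,578
Through Sep 2024: 3,541,510
Through Oct 2024: 4,243,089 ← exceeds threshold

Oct 2024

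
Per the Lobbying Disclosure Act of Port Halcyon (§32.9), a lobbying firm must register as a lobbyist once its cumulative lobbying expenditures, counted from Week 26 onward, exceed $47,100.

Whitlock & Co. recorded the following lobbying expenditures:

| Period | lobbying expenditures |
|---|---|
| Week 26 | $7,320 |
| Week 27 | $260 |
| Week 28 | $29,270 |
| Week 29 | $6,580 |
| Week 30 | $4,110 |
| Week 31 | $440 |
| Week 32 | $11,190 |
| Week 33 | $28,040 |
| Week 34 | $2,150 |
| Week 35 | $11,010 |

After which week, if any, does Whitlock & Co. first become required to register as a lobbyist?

Through Week 26: $7,320
Through Week 27: $7,580
Through Week 28: $36,850
Through Week 29: $43,430
Through Week 30: $47,540 ← exceeds threshold

Week 30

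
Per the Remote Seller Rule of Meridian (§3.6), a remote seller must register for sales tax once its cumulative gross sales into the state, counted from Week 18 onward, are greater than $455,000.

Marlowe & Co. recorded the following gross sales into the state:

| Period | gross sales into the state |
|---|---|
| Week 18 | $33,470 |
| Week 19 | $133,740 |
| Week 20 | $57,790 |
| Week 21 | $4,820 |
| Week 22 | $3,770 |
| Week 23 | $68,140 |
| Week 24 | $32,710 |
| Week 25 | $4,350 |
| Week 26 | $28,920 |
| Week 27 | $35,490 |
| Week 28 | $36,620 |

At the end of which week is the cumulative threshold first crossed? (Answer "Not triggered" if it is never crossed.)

Not triggered

Through Week 18: $33,470
Through Week 19: $167,210
Through Week 20: $225,000
Through Week 21: $229,820
Through Week 22: $233,590
Through Week 23: $301,730
Through Week 24: $334,440
Through Week 25: $338,790
Through Week 26: $367,710
Through Week 27: $403,200
Through Week 28: $439,820
Final cumulative total $439,820 ≤ $455,000; the threshold is never exceeded.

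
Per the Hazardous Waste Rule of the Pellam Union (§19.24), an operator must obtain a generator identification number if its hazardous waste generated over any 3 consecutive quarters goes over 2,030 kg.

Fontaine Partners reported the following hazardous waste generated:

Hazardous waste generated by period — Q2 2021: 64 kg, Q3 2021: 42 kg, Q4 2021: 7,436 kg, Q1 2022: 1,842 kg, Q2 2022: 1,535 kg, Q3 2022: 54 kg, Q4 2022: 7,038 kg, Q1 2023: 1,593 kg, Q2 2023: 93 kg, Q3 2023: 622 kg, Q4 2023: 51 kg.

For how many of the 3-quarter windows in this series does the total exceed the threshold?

Q2 2021–Q4 2021: 64 kg + 42 kg + 7,436 kg = 7,542 kg (over)
Q3 2021–Q1 2022: 42 kg + 7,436 kg + 1,842 kg = 9,320 kg (over)
Q4 2021–Q2 2022: 7,436 kg + 1,842 kg + 1,535 kg = 10,813 kg (over)
Q1 2022–Q3 2022: 1,842 kg + 1,535 kg + 54 kg = 3,431 kg (over)
Q2 2022–Q4 2022: 1,535 kg + 54 kg + 7,038 kg = 8,627 kg (over)
Q3 2022–Q1 2023: 54 kg + 7,038 kg + 1,593 kg = 8,685 kg (over)
Q4 2022–Q2 2023: 7,038 kg + 1,593 kg + 93 kg = 8,724 kg (over)
Q1 2023–Q3 2023: 1,593 kg + 93 kg + 622 kg = 2,308 kg (over)
Q2 2023–Q4 2023: 93 kg + 622 kg + 51 kg = 766 kg (under)
8 windows exceed the threshold.

8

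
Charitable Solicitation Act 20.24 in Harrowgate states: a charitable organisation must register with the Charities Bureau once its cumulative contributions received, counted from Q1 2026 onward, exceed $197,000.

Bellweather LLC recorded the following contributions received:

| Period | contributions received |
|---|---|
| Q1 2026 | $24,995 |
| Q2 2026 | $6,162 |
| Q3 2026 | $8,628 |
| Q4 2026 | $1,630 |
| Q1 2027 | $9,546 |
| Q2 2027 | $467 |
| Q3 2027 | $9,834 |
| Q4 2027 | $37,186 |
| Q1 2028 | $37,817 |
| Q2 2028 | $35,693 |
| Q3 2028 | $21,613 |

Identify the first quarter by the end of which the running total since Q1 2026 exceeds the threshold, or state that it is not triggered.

Not triggered

Through Q1 2026: $24,995
Through Q2 2026: $31,157
Through Q3 2026: $39,785
Through Q4 2026: $41,415
Through Q1 2027: $50,961
Through Q2 2027: $51,428
Through Q3 2027: $61,262
Through Q4 2027: $98,448
Through Q1 2028: $136,265
Through Q2 2028: $171,958
Through Q3 2028: $193,571
Final cumulative total $193,571 ≤ $197,000; the threshold is never exceeded.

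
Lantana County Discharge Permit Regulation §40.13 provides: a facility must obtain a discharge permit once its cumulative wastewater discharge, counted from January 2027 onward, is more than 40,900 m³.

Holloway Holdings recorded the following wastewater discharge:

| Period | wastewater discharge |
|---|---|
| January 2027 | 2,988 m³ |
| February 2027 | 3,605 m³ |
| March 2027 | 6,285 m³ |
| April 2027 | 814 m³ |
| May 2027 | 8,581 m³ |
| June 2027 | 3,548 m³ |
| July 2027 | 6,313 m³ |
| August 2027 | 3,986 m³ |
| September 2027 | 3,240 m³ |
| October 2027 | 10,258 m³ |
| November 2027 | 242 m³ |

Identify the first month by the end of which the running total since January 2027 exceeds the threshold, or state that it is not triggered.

Through January 2027: 2,988 m³
Through February 2027: 6,593 m³
Through March 2027: 12,878 m³
Through April 2027: 13,692 m³
Through May 2027: 22,273 m³
Through June 2027: 25,821 m³
Through July 2027: 32,134 m³
Through August 2027: 36,120 m³
Through September 2027: 39,360 m³
Through October 2027: 49,618 m³ ← exceeds threshold

October 2027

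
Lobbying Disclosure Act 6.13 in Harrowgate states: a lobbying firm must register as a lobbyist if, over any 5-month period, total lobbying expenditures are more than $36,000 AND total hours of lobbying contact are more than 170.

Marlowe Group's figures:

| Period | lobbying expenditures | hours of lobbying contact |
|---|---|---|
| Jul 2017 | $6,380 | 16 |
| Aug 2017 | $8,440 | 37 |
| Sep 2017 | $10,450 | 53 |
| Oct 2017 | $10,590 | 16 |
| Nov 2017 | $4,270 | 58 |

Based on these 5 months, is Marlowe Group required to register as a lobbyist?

Total lobbying expenditures: $6,380 + $8,440 + $10,450 + $10,590 + $4,270 = $40,130 (> $36,000).
Total hours of lobbying contact: 16 + 37 + 53 + 16 + 58 = 180 (> 170).
The test is 'and': both thresholds are exceeded.

Yes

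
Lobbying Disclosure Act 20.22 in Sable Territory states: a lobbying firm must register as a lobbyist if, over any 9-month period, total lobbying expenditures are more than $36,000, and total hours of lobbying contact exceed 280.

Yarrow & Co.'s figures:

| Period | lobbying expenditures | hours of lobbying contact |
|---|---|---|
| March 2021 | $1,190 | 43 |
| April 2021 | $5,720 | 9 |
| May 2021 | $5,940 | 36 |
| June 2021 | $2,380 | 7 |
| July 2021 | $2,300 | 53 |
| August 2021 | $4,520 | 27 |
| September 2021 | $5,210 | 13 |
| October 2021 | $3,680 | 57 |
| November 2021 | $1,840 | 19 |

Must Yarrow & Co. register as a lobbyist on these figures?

No

Total lobbying expenditures: $1,190 + $5,720 + $5,940 + $2,380 + $2,300 + $4,520 + $5,210 + $3,680 + $1,840 = $32,780 (≤ $36,000).
Total hours of lobbying contact: 43 + 9 + 36 + 7 + 53 + 27 + 13 + 57 + 19 = 264 (≤ 280).
The test is 'and': the rule requires both, and at least one is not exceeded.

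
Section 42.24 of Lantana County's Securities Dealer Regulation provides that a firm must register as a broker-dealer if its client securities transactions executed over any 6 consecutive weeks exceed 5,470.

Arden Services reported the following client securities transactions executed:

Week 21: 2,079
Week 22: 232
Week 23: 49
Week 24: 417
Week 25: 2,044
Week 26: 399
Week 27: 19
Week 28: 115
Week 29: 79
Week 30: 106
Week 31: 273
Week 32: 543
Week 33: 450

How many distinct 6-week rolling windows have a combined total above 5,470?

0

Week 21–Week 26: 2,079 + 232 + 49 + 417 + 2,044 + 399 = 5,220 (under)
Week 22–Week 27: 232 + 49 + 417 + 2,044 + 399 + 19 = 3,160 (under)
Week 23–Week 28: 49 + 417 + 2,044 + 399 + 19 + 115 = 3,043 (under)
Week 24–Week 29: 417 + 2,044 + 399 + 19 + 115 + 79 = 3,073 (under)
Week 25–Week 30: 2,044 + 399 + 19 + 115 + 79 + 106 = 2,762 (under)
Week 26–Week 31: 399 + 19 + 115 + 79 + 106 + 273 = 991 (under)
Week 27–Week 32: 19 + 115 + 79 + 106 + 273 + 543 = 1,135 (under)
Week 28–Week 33: 115 + 79 + 106 + 273 + 543 + 450 = 1,566 (under)
0 windows exceed the threshold.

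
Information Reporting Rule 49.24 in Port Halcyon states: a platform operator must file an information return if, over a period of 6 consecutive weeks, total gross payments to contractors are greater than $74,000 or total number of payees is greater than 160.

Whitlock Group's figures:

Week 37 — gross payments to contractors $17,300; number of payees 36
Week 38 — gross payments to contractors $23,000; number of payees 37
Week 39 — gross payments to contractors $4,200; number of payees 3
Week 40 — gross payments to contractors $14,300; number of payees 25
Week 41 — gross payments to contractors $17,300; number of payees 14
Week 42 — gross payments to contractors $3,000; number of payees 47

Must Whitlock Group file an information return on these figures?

Yes

Total gross payments to contractors: $17,300 + $23,000 + $4,200 + $14,300 + $17,300 + $3,000 = $79,100 (> $74,000).
Total number of payees: 36 + 37 + 3 + 25 + 14 + 47 = 162 (> 160).
The test is 'or': at least one threshold is exceeded.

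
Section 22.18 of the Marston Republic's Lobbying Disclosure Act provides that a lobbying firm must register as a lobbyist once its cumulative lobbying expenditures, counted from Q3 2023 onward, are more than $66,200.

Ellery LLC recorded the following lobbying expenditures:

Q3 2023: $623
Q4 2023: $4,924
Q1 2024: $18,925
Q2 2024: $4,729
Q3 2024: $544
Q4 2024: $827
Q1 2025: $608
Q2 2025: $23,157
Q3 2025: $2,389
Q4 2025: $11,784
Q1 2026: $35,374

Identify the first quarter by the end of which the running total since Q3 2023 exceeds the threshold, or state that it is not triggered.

Q4 2025

Through Q3 2023: $623
Through Q4 2023: $5,547
Through Q1 2024: $24,472
Through Q2 2024: $29,201
Through Q3 2024: $29,745
Through Q4 2024: $30,572
Through Q1 2025: $31,180
Through Q2 2025: $54,337
Through Q3 2025: $56,726
Through Q4 2025: $68,510 ← exceeds threshold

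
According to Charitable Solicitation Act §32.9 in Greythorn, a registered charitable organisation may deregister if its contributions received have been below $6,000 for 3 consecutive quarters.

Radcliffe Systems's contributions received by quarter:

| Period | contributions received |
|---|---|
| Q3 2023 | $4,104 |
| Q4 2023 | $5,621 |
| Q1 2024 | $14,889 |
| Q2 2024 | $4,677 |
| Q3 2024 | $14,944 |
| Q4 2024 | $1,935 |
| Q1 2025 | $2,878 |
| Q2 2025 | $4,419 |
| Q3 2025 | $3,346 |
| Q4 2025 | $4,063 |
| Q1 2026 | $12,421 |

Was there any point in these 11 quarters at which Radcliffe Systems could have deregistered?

Yes

Quarters below $6,000: Q3 2023, Q4 2023, Q2 2024, Q4 2024, Q1 2025, Q2 2025, Q3 2025, Q4 2025.
Longest run of consecutive quarters below the threshold: 5.
5 ≥ 3, so Radcliffe Systems became eligible.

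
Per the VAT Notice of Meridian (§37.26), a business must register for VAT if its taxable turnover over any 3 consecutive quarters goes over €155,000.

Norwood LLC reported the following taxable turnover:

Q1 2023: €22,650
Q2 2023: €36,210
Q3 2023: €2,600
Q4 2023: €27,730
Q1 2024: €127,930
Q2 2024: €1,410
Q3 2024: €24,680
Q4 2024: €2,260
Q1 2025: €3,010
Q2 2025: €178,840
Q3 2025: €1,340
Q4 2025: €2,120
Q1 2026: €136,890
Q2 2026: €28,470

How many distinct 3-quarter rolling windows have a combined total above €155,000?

Q1 2023–Q3 2023: €22,650 + €36,210 + €2,600 = €61,460 (under)
Q2 2023–Q4 2023: €36,210 + €2,600 + €27,730 = €66,540 (under)
Q3 2023–Q1 2024: €2,600 + €27,730 + €127,930 = €158,260 (over)
Q4 2023–Q2 2024: €27,730 + €127,930 + €1,410 = €157,070 (over)
Q1 2024–Q3 2024: €127,930 + €1,410 + €24,680 = €154,020 (under)
Q2 2024–Q4 2024: €1,410 + €24,680 + €2,260 = €28,350 (under)
Q3 2024–Q1 2025: €24,680 + €2,260 + €3,010 = €29,950 (under)
Q4 2024–Q2 2025: €2,260 + €3,010 + €178,840 = €184,110 (over)
Q1 2025–Q3 2025: €3,010 + €178,840 + €1,340 = €183,190 (over)
Q2 2025–Q4 2025: €178,840 + €1,340 + €2,120 = €182,300 (over)
Q3 2025–Q1 2026: €1,340 + €2,120 + €136,890 = €140,350 (under)
Q4 2025–Q2 2026: €2,120 + €136,890 + €28,470 = €167,480 (over)
6 windows exceed the threshold.

6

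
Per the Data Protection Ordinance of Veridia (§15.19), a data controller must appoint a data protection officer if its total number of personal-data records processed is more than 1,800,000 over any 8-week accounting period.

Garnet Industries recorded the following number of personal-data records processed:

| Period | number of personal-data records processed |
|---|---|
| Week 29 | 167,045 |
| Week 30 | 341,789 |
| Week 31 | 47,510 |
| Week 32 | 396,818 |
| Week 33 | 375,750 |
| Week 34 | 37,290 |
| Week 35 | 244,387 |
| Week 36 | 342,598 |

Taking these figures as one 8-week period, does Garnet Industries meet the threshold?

Total number of personal-data records processed: 167,045 + 341,789 + 47,510 + 396,818 + 375,750 + 37,290 + 244,387 + 342,598 = 1,953,187.
1,953,187 > 1,800,000, so the threshold is exceeded.

Yes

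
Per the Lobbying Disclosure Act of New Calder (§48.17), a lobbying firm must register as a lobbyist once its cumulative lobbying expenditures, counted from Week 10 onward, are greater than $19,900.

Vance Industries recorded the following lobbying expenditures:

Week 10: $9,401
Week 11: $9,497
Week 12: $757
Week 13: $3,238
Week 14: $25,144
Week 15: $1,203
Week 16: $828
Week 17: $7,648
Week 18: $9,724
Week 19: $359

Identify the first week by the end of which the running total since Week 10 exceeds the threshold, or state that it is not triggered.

Week 13

Through Week 10: $9,401
Through Week 11: $18,898
Through Week 12: $19,655
Through Week 13: $22,893 ← exceeds threshold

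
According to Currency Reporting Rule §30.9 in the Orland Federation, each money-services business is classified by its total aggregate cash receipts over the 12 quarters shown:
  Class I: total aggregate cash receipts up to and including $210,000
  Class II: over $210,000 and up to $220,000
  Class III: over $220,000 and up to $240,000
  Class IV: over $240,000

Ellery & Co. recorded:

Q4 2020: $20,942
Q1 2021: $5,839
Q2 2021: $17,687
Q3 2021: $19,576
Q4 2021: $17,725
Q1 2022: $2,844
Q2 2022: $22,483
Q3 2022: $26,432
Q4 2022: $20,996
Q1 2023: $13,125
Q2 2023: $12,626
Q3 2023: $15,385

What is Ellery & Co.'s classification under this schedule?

Class I

Total aggregate cash receipts: $20,942 + $5,839 + $17,687 + $19,576 + $17,725 + $2,844 + $22,483 + $26,432 + $20,996 + $13,125 + $12,626 + $15,385 = $195,660.
$195,660 ≤ $210,000, so Class I applies.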